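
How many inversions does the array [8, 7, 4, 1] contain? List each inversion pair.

Finding inversions in [8, 7, 4, 1]:

(0, 1): arr[0]=8 > arr[1]=7
(0, 2): arr[0]=8 > arr[2]=4
(0, 3): arr[0]=8 > arr[3]=1
(1, 2): arr[1]=7 > arr[2]=4
(1, 3): arr[1]=7 > arr[3]=1
(2, 3): arr[2]=4 > arr[3]=1

Total inversions: 6

The array has 6 inversion(s): (0,1), (0,2), (0,3), (1,2), (1,3), (2,3). Each pair (i,j) satisfies i < j and arr[i] > arr[j].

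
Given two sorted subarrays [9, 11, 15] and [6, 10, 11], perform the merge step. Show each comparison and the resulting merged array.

Merging process:

Compare 9 vs 6: take 6 from right. Merged: [6]
Compare 9 vs 10: take 9 from left. Merged: [6, 9]
Compare 11 vs 10: take 10 from right. Merged: [6, 9, 10]
Compare 11 vs 11: take 11 from left. Merged: [6, 9, 10, 11]
Compare 15 vs 11: take 11 from right. Merged: [6, 9, 10, 11, 11]
Append remaining from left: [15]. Merged: [6, 9, 10, 11, 11, 15]

Final merged array: [6, 9, 10, 11, 11, 15]
Total comparisons: 5

The merged array is [6, 9, 10, 11, 11, 15], requiring 5 comparisons. The merge step runs in O(n) time where n is the total number of elements.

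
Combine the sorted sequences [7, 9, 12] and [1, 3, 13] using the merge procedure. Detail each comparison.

Merging process:

Compare 7 vs 1: take 1 from right. Merged: [1]
Compare 7 vs 3: take 3 from right. Merged: [1, 3]
Compare 7 vs 13: take 7 from left. Merged: [1, 3, 7]
Compare 9 vs 13: take 9 from left. Merged: [1, 3, 7, 9]
Compare 12 vs 13: take 12 from left. Merged: [1, 3, 7, 9, 12]
Append remaining from right: [13]. Merged: [1, 3, 7, 9, 12, 13]

Final merged array: [1, 3, 7, 9, 12, 13]
Total comparisons: 5

The merged array is [1, 3, 7, 9, 12, 13], requiring 5 comparisons. The merge step runs in O(n) time where n is the total number of elements.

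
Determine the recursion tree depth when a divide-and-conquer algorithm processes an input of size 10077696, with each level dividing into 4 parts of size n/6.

For divide and conquer with division factor 6:

Problem sizes at each level:
Level 0: 10077696
Level 1: 1679616
Level 2: 279936
Level 3: 46656
Level 4: 7776
Level 5: 1296
Level 6: 216
Level 7: 36
Level 8: 6
Level 9: 1

The root is level 0 and the size-1 base case is level 9 (the tree spans levels 0 through 9, i.e. 10 levels counting the root), so the depth is the number of divisions: log_6(10077696) = 9

The recursion tree depth is log_6(10077696) = 9. At each level, the problem size is divided by 6, so it takes 9 divisions to reduce to a base case of size 1. The algorithm makes 4 recursive calls at each level.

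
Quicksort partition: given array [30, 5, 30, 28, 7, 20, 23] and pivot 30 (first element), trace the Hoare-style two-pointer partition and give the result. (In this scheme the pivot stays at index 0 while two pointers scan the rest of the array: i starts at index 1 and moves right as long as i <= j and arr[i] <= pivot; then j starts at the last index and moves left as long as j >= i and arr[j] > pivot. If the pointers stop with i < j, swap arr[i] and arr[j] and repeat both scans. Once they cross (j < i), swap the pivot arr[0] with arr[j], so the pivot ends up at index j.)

Hoare-style two-pointer partition with pivot = 30:

Initial array: [30, 5, 30, 28, 7, 20, 23]

Pointers start at i = 1, j = 6.
i ends at 7, j ends at 6: the pointers have crossed (j < i), so scanning stops.

Swap pivot arr[0] with arr[6] to place pivot at position 6: [23, 5, 30, 28, 7, 20, 30]
Pivot position: 6

After partitioning with pivot 30, the array becomes [23, 5, 30, 28, 7, 20, 30]. The pivot is placed at index 6. All elements to the left of the pivot are <= 30, and all elements to the right are > 30.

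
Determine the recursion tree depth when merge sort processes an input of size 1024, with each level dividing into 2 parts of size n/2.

For divide and conquer with division factor 2:

Problem sizes at each level:
Level 0: 1024
Level 1: 512
Level 2: 256
Level 3: 128
Level 4: 64
Level 5: 32
Level 6: 16
Level 7: 8
Level 8: 4
Level 9: 2
Level 10: 1

The root is level 0 and the size-1 base case is level 10 (the tree spans levels 0 through 10, i.e. 11 levels counting the root), so the depth is the number of divisions: log_2(1024) = 10

The recursion tree depth is log_2(1024) = 10. At each level, the problem size is divided by 2, so it takes 10 divisions to reduce to a base case of size 1. The algorithm makes 2 recursive calls at each level.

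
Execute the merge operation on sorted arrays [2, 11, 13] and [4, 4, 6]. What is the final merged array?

Merging process:

Compare 2 vs 4: take 2 from left. Merged: [2]
Compare 11 vs 4: take 4 from right. Merged: [2, 4]
Compare 11 vs 4: take 4 from right. Merged: [2, 4, 4]
Compare 11 vs 6: take 6 from right. Merged: [2, 4, 4, 6]
Append remaining from left: [11, 13]. Merged: [2, 4, 4, 6, 11, 13]

Final merged array: [2, 4, 4, 6, 11, 13]
Total comparisons: 4

The merged array is [2, 4, 4, 6, 11, 13], requiring 4 comparisons. The merge step runs in O(n) time where n is the total number of elements.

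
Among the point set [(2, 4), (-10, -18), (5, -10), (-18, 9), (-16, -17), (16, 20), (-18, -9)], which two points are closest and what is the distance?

Computing all pairwise distances among 7 points:

d((2, 4), (-10, -18)) = 25.0599
d((2, 4), (5, -10)) = 14.3178
d((2, 4), (-18, 9)) = 20.6155
d((2, 4), (-16, -17)) = 27.6586
d((2, 4), (16, 20)) = 21.2603
d((2, 4), (-18, -9)) = 23.8537
d((-10, -18), (5, -10)) = 17.0
d((-10, -18), (-18, 9)) = 28.1603
d((-10, -18), (-16, -17)) = 6.0828 <-- minimum
d((-10, -18), (16, 20)) = 46.0435
d((-10, -18), (-18, -9)) = 12.0416
d((5, -10), (-18, 9)) = 29.8329
d((5, -10), (-16, -17)) = 22.1359
d((5, -10), (16, 20)) = 31.9531
d((5, -10), (-18, -9)) = 23.0217
d((-18, 9), (-16, -17)) = 26.0768
d((-18, 9), (16, 20)) = 35.7351
d((-18, 9), (-18, -9)) = 18.0
d((-16, -17), (16, 20)) = 48.9183
d((-16, -17), (-18, -9)) = 8.2462
d((16, 20), (-18, -9)) = 44.6878

Closest pair: (-10, -18) and (-16, -17) with distance 6.0828

The closest pair is (-10, -18) and (-16, -17) with Euclidean distance 6.0828. For 7 points, brute-force pairwise comparison is shown above. For large n, the divide-and-conquer algorithm (sort by x, recurse on halves, check the dividing strip) achieves O(n log n).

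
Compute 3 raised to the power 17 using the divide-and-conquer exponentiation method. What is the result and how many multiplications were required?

Computing 3^17 by squaring (build up from 3^1; each line after the first costs one multiplication):

3^1 = 3
3^2 = (3^1)^2 = 3^2 = 9
3^4 = (3^2)^2 = 9^2 = 81
3^8 = (3^4)^2 = 81^2 = 6561
3^16 = (3^8)^2 = 6561^2 = 43046721
3^17 = 3 * 3^16 = 3 * 43046721 = 129140163

Result: 129140163
Multiplications needed: 5 (5 lines after 3^1)

3^17 = 129140163. Using exponentiation by squaring, this requires 5 multiplications. The key idea: if the exponent is even, square the half-power; if odd, multiply by the base once.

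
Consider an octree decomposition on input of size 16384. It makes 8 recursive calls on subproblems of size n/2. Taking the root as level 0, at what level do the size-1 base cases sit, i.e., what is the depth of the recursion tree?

For divide and conquer with division factor 2:

Problem sizes at each level:
Level 0: 16384
Level 1: 8192
Level 2: 4096
Level 3: 2048
Level 4: 1024
Level 5: 512
Level 6: 256
Level 7: 128
Level 8: 64
Level 9: 32
Level 10: 16
Level 11: 8
Level 12: 4
Level 13: 2
Level 14: 1

The root is level 0 and the size-1 base case is level 14 (the tree spans levels 0 through 14, i.e. 15 levels counting the root), so the depth is the number of divisions: log_2(16384) = 14

The recursion tree depth is log_2(16384) = 14. At each level, the problem size is divided by 2, so it takes 14 divisions to reduce to a base case of size 1. The algorithm makes 8 recursive calls at each level.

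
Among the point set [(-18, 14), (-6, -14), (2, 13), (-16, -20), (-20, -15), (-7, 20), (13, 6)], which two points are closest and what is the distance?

Computing all pairwise distances among 7 points:

d((-18, 14), (-6, -14)) = 30.4631
d((-18, 14), (2, 13)) = 20.025
d((-18, 14), (-16, -20)) = 34.0588
d((-18, 14), (-20, -15)) = 29.0689
d((-18, 14), (-7, 20)) = 12.53
d((-18, 14), (13, 6)) = 32.0156
d((-6, -14), (2, 13)) = 28.1603
d((-6, -14), (-16, -20)) = 11.6619
d((-6, -14), (-20, -15)) = 14.0357
d((-6, -14), (-7, 20)) = 34.0147
d((-6, -14), (13, 6)) = 27.5862
d((2, 13), (-16, -20)) = 37.5899
d((2, 13), (-20, -15)) = 35.609
d((2, 13), (-7, 20)) = 11.4018
d((2, 13), (13, 6)) = 13.0384
d((-16, -20), (-20, -15)) = 6.4031 <-- minimum
d((-16, -20), (-7, 20)) = 41.0
d((-16, -20), (13, 6)) = 38.9487
d((-20, -15), (-7, 20)) = 37.3363
d((-20, -15), (13, 6)) = 39.1152
d((-7, 20), (13, 6)) = 24.4131

Closest pair: (-16, -20) and (-20, -15) with distance 6.4031

The closest pair is (-16, -20) and (-20, -15) with Euclidean distance 6.4031. For 7 points, brute-force pairwise comparison is shown above. For large n, the divide-and-conquer algorithm (sort by x, recurse on halves, check the dividing strip) achieves O(n log n).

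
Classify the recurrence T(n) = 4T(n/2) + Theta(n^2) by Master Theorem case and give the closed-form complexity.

Master Theorem for T(n) = 4T(n/2) + O(n^2):

a = 4, b = 2, c = 2
log_b(a) = log_2(4) = 2.0000

Case 2: c = 2 = log_2(4) = 2.0000
T(n) = O(n^2 log n) = O(n^2 log n)

For T(n) = 4T(n/2) + O(n^2): log_2(4) = 2.0000. This is Case 2 of the Master Theorem (c = log_b(a), equal work at all levels), giving O(n^2 log n).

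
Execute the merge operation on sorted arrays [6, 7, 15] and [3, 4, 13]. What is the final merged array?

Merging process:

Compare 6 vs 3: take 3 from right. Merged: [3]
Compare 6 vs 4: take 4 from right. Merged: [3, 4]
Compare 6 vs 13: take 6 from left. Merged: [3, 4, 6]
Compare 7 vs 13: take 7 from left. Merged: [3, 4, 6, 7]
Compare 15 vs 13: take 13 from right. Merged: [3, 4, 6, 7, 13]
Append remaining from left: [15]. Merged: [3, 4, 6, 7, 13, 15]

Final merged array: [3, 4, 6, 7, 13, 15]
Total comparisons: 5

The merged array is [3, 4, 6, 7, 13, 15], requiring 5 comparisons. The merge step runs in O(n) time where n is the total number of elements.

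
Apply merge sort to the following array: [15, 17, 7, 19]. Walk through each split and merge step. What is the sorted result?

Merge sort trace:

Split: [15, 17, 7, 19] -> [15, 17] and [7, 19]
  Split: [15, 17] -> [15] and [17]
  Merge: [15] + [17] -> [15, 17]
  Split: [7, 19] -> [7] and [19]
  Merge: [7] + [19] -> [7, 19]
Merge: [15, 17] + [7, 19] -> [7, 15, 17, 19]

Final sorted array: [7, 15, 17, 19]

The merge sort proceeds by recursively splitting the array and merging sorted halves.
After all merges, the sorted array is [7, 15, 17, 19].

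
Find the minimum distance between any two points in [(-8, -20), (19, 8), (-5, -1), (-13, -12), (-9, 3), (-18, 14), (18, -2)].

Computing all pairwise distances among 7 points:

d((-8, -20), (19, 8)) = 38.8973
d((-8, -20), (-5, -1)) = 19.2354
d((-8, -20), (-13, -12)) = 9.434
d((-8, -20), (-9, 3)) = 23.0217
d((-8, -20), (-18, 14)) = 35.4401
d((-8, -20), (18, -2)) = 31.6228
d((19, 8), (-5, -1)) = 25.632
d((19, 8), (-13, -12)) = 37.7359
d((19, 8), (-9, 3)) = 28.4429
d((19, 8), (-18, 14)) = 37.4833
d((19, 8), (18, -2)) = 10.0499
d((-5, -1), (-13, -12)) = 13.6015
d((-5, -1), (-9, 3)) = 5.6569 <-- minimum
d((-5, -1), (-18, 14)) = 19.8494
d((-5, -1), (18, -2)) = 23.0217
d((-13, -12), (-9, 3)) = 15.5242
d((-13, -12), (-18, 14)) = 26.4764
d((-13, -12), (18, -2)) = 32.573
d((-9, 3), (-18, 14)) = 14.2127
d((-9, 3), (18, -2)) = 27.4591
d((-18, 14), (18, -2)) = 39.3954

Closest pair: (-5, -1) and (-9, 3) with distance 5.6569

The closest pair is (-5, -1) and (-9, 3) with Euclidean distance 5.6569. For 7 points, brute-force pairwise comparison is shown above. For large n, the divide-and-conquer algorithm (sort by x, recurse on halves, check the dividing strip) achieves O(n log n).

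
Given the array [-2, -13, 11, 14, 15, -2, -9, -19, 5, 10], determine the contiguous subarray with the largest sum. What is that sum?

Using Kadane's algorithm on [-2, -13, 11, 14, 15, -2, -9, -19, 5, 10]:

Scanning through the array:
Position 1 (value -13): max_ending_here = -13, max_so_far = -2
Position 2 (value 11): max_ending_here = 11, max_so_far = 11
Position 3 (value 14): max_ending_here = 25, max_so_far = 25
Position 4 (value 15): max_ending_here = 40, max_so_far = 40
Position 5 (value -2): max_ending_here = 38, max_so_far = 40
Position 6 (value -9): max_ending_here = 29, max_so_far = 40
Position 7 (value -19): max_ending_here = 10, max_so_far = 40
Position 8 (value 5): max_ending_here = 15, max_so_far = 40
Position 9 (value 10): max_ending_here = 25, max_so_far = 40

Maximum subarray: [11, 14, 15]
Maximum sum: 40

The maximum subarray is [11, 14, 15] with sum 40. This subarray runs from index 2 to index 4.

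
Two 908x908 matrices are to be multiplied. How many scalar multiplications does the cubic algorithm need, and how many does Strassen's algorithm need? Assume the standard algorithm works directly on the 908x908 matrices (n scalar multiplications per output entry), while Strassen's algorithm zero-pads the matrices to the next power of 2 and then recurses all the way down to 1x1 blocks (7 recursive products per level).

Matrix multiplication for 908x908 matrices:

Strassen's algorithm requires power-of-2 dimensions. Pad 908x908 to 1024x1024 (next power of 2).

Standard algorithm: 908^3 = 748613312 multiplications
Strassen's algorithm: 7^(log2(1024)) = 7^10 = 282475249 multiplications
Savings: 748613312 - 282475249 = 466138063 multiplications

Standard: 748613312 multiplications (908^3). Strassen: 282475249 multiplications (7^10, after padding to 1024x1024). Strassen reduces 8 recursive multiplications to 7 at each level.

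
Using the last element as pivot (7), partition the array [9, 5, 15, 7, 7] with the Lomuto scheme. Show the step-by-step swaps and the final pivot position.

Lomuto partition with pivot = 7:

Initial array: [9, 5, 15, 7, 7]

arr[0]=9 > 7: no swap
arr[1]=5 <= 7: swap with position 0, array becomes [5, 9, 15, 7, 7]
arr[2]=15 > 7: no swap
arr[3]=7 <= 7: swap with position 1, array becomes [5, 7, 15, 9, 7]

Place pivot at position 2: [5, 7, 7, 9, 15]
Pivot position: 2

After partitioning with pivot 7, the array becomes [5, 7, 7, 9, 15]. The pivot is placed at index 2. All elements to the left of the pivot are <= 7, and all elements to the right are > 7.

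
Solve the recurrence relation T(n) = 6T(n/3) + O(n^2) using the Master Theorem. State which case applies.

Master Theorem for T(n) = 6T(n/3) + O(n^2):

a = 6, b = 3, c = 2
log_b(a) = log_3(6) = 1.6309

Case 3: c = 2 > log_3(6) = 1.6309
T(n) = O(n^2) = O(n^2)

For T(n) = 6T(n/3) + O(n^2): log_3(6) = 1.6309. This is Case 3 of the Master Theorem (c > log_b(a), work dominated by root), giving O(n^2).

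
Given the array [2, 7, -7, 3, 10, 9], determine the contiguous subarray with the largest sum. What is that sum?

Using Kadane's algorithm on [2, 7, -7, 3, 10, 9]:

Scanning through the array:
Position 1 (value 7): max_ending_here = 9, max_so_far = 9
Position 2 (value -7): max_ending_here = 2, max_so_far = 9
Position 3 (value 3): max_ending_here = 5, max_so_far = 9
Position 4 (value 10): max_ending_here = 15, max_so_far = 15
Position 5 (value 9): max_ending_here = 24, max_so_far = 24

Maximum subarray: [2, 7, -7, 3, 10, 9]
Maximum sum: 24

The maximum subarray is [2, 7, -7, 3, 10, 9] with sum 24. This subarray runs from index 0 to index 5.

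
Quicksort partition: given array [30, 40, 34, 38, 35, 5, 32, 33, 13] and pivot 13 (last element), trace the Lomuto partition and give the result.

Lomuto partition with pivot = 13:

Initial array: [30, 40, 34, 38, 35, 5, 32, 33, 13]

arr[0]=30 > 13: no swap
arr[1]=40 > 13: no swap
arr[2]=34 > 13: no swap
arr[3]=38 > 13: no swap
arr[4]=35 > 13: no swap
arr[5]=5 <= 13: swap with position 0, array becomes [5, 40, 34, 38, 35, 30, 32, 33, 13]
arr[6]=32 > 13: no swap
arr[7]=33 > 13: no swap

Place pivot at position 1: [5, 13, 34, 38, 35, 30, 32, 33, 40]
Pivot position: 1

After partitioning with pivot 13, the array becomes [5, 13, 34, 38, 35, 30, 32, 33, 40]. The pivot is placed at index 1. All elements to the left of the pivot are <= 13, and all elements to the right are > 13.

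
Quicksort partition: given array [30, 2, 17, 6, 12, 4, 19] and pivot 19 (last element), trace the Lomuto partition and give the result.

Lomuto partition with pivot = 19:

Initial array: [30, 2, 17, 6, 12, 4, 19]

arr[0]=30 > 19: no swap
arr[1]=2 <= 19: swap with position 0, array becomes [2, 30, 17, 6, 12, 4, 19]
arr[2]=17 <= 19: swap with position 1, array becomes [2, 17, 30, 6, 12, 4, 19]
arr[3]=6 <= 19: swap with position 2, array becomes [2, 17, 6, 30, 12, 4, 19]
arr[4]=12 <= 19: swap with position 3, array becomes [2, 17, 6, 12, 30, 4, 19]
arr[5]=4 <= 19: swap with position 4, array becomes [2, 17, 6, 12, 4, 30, 19]

Place pivot at position 5: [2, 17, 6, 12, 4, 19, 30]
Pivot position: 5

After partitioning with pivot 19, the array becomes [2, 17, 6, 12, 4, 19, 30]. The pivot is placed at index 5. All elements to the left of the pivot are <= 19, and all elements to the right are > 19.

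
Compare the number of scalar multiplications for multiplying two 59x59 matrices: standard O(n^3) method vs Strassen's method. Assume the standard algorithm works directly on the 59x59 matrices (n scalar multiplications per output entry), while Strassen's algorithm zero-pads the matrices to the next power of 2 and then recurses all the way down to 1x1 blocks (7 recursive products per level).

Matrix multiplication for 59x59 matrices:

Strassen's algorithm requires power-of-2 dimensions. Pad 59x59 to 64x64 (next power of 2).

Standard algorithm: 59^3 = 205379 multiplications
Strassen's algorithm: 7^(log2(64)) = 7^6 = 117649 multiplications
Savings: 205379 - 117649 = 87730 multiplications

Standard: 205379 multiplications (59^3). Strassen: 117649 multiplications (7^6, after padding to 64x64). Strassen reduces 8 recursive multiplications to 7 at each level.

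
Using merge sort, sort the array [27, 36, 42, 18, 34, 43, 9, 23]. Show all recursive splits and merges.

Merge sort trace:

Split: [27, 36, 42, 18, 34, 43, 9, 23] -> [27, 36, 42, 18] and [34, 43, 9, 23]
  Split: [27, 36, 42, 18] -> [27, 36] and [42, 18]
    Split: [27, 36] -> [27] and [36]
    Merge: [27] + [36] -> [27, 36]
    Split: [42, 18] -> [42] and [18]
    Merge: [42] + [18] -> [18, 42]
  Merge: [27, 36] + [18, 42] -> [18, 27, 36, 42]
  Split: [34, 43, 9, 23] -> [34, 43] and [9, 23]
    Split: [34, 43] -> [34] and [43]
    Merge: [34] + [43] -> [34, 43]
    Split: [9, 23] -> [9] and [23]
    Merge: [9] + [23] -> [9, 23]
  Merge: [34, 43] + [9, 23] -> [9, 23, 34, 43]
Merge: [18, 27, 36, 42] + [9, 23, 34, 43] -> [9, 18, 23, 27, 34, 36, 42, 43]

Final sorted array: [9, 18, 23, 27, 34, 36, 42, 43]

The merge sort proceeds by recursively splitting the array and merging sorted halves.
After all merges, the sorted array is [9, 18, 23, 27, 34, 36, 42, 43].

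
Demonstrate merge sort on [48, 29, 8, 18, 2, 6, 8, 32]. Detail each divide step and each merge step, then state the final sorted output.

Merge sort trace:

Split: [48, 29, 8, 18, 2, 6, 8, 32] -> [48, 29, 8, 18] and [2, 6, 8, 32]
  Split: [48, 29, 8, 18] -> [48, 29] and [8, 18]
    Split: [48, 29] -> [48] and [29]
    Merge: [48] + [29] -> [29, 48]
    Split: [8, 18] -> [8] and [18]
    Merge: [8] + [18] -> [8, 18]
  Merge: [29, 48] + [8, 18] -> [8, 18, 29, 48]
  Split: [2, 6, 8, 32] -> [2, 6] and [8, 32]
    Split: [2, 6] -> [2] and [6]
    Merge: [2] + [6] -> [2, 6]
    Split: [8, 32] -> [8] and [32]
    Merge: [8] + [32] -> [8, 32]
  Merge: [2, 6] + [8, 32] -> [2, 6, 8, 32]
Merge: [8, 18, 29, 48] + [2, 6, 8, 32] -> [2, 6, 8, 8, 18, 29, 32, 48]

Final sorted array: [2, 6, 8, 8, 18, 29, 32, 48]

The merge sort proceeds by recursively splitting the array and merging sorted halves.
After all merges, the sorted array is [2, 6, 8, 8, 18, 29, 32, 48].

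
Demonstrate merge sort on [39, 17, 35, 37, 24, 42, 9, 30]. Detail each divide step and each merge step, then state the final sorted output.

Merge sort trace:

Split: [39, 17, 35, 37, 24, 42, 9, 30] -> [39, 17, 35, 37] and [24, 42, 9, 30]
  Split: [39, 17, 35, 37] -> [39, 17] and [35, 37]
    Split: [39, 17] -> [39] and [17]
    Merge: [39] + [17] -> [17, 39]
    Split: [35, 37] -> [35] and [37]
    Merge: [35] + [37] -> [35, 37]
  Merge: [17, 39] + [35, 37] -> [17, 35, 37, 39]
  Split: [24, 42, 9, 30] -> [24, 42] and [9, 30]
    Split: [24, 42] -> [24] and [42]
    Merge: [24] + [42] -> [24, 42]
    Split: [9, 30] -> [9] and [30]
    Merge: [9] + [30] -> [9, 30]
  Merge: [24, 42] + [9, 30] -> [9, 24, 30, 42]
Merge: [17, 35, 37, 39] + [9, 24, 30, 42] -> [9, 17, 24, 30, 35, 37, 39, 42]

Final sorted array: [9, 17, 24, 30, 35, 37, 39, 42]

The merge sort proceeds by recursively splitting the array and merging sorted halves.
After all merges, the sorted array is [9, 17, 24, 30, 35, 37, 39, 42].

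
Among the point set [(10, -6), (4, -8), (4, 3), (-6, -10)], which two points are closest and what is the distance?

Computing all pairwise distances among 4 points:

d((10, -6), (4, -8)) = 6.3246 <-- minimum
d((10, -6), (4, 3)) = 10.8167
d((10, -6), (-6, -10)) = 16.4924
d((4, -8), (4, 3)) = 11.0
d((4, -8), (-6, -10)) = 10.198
d((4, 3), (-6, -10)) = 16.4012

Closest pair: (10, -6) and (4, -8) with distance 6.3246

The closest pair is (10, -6) and (4, -8) with Euclidean distance 6.3246. For 4 points, brute-force pairwise comparison is shown above. For large n, the divide-and-conquer algorithm (sort by x, recurse on halves, check the dividing strip) achieves O(n log n).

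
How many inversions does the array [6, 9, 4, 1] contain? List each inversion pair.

Finding inversions in [6, 9, 4, 1]:

(0, 2): arr[0]=6 > arr[2]=4
(0, 3): arr[0]=6 > arr[3]=1
(1, 2): arr[1]=9 > arr[2]=4
(1, 3): arr[1]=9 > arr[3]=1
(2, 3): arr[2]=4 > arr[3]=1

Total inversions: 5

The array has 5 inversion(s): (0,2), (0,3), (1,2), (1,3), (2,3). Each pair (i,j) satisfies i < j and arr[i] > arr[j].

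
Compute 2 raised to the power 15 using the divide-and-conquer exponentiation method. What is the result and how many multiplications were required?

Computing 2^15 by squaring (build up from 2^1; each line after the first costs one multiplication):

2^1 = 2
2^2 = (2^1)^2 = 2^2 = 4
2^3 = 2 * 2^2 = 2 * 4 = 8
2^6 = (2^3)^2 = 8^2 = 64
2^7 = 2 * 2^6 = 2 * 64 = 128
2^14 = (2^7)^2 = 128^2 = 16384
2^15 = 2 * 2^14 = 2 * 16384 = 32768

Result: 32768
Multiplications needed: 6 (6 lines after 2^1)

2^15 = 32768. Using exponentiation by squaring, this requires 6 multiplications. The key idea: if the exponent is even, square the half-power; if odd, multiply by the base once.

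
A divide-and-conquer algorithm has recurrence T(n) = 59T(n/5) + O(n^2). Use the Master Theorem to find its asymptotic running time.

Master Theorem for T(n) = 59T(n/5) + O(n^2):

a = 59, b = 5, c = 2
log_b(a) = log_5(59) = 2.5335

Case 1: c = 2 < log_5(59) = 2.5335
T(n) = O(n^(log_5 59))

For T(n) = 59T(n/5) + O(n^2): log_5(59) = 2.5335. This is Case 1 of the Master Theorem (c < log_b(a), work dominated by leaves), giving O(n^(log_5 59)).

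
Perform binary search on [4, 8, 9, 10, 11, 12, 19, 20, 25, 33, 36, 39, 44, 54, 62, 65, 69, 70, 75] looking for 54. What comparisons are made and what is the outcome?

Binary search for 54 in [4, 8, 9, 10, 11, 12, 19, 20, 25, 33, 36, 39, 44, 54, 62, 65, 69, 70, 75]:

lo=0, hi=18, mid=9, arr[mid]=33 -> 33 < 54, search right half
lo=10, hi=18, mid=14, arr[mid]=62 -> 62 > 54, search left half
lo=10, hi=13, mid=11, arr[mid]=39 -> 39 < 54, search right half
lo=12, hi=13, mid=12, arr[mid]=44 -> 44 < 54, search right half
lo=13, hi=13, mid=13, arr[mid]=54 -> Found target at index 13!

Binary search finds 54 at index 13 after 5 comparisons. The search repeatedly halves the search space by comparing with the middle element.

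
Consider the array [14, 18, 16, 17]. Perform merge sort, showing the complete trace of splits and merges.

Merge sort trace:

Split: [14, 18, 16, 17] -> [14, 18] and [16, 17]
  Split: [14, 18] -> [14] and [18]
  Merge: [14] + [18] -> [14, 18]
  Split: [16, 17] -> [16] and [17]
  Merge: [16] + [17] -> [16, 17]
Merge: [14, 18] + [16, 17] -> [14, 16, 17, 18]

Final sorted array: [14, 16, 17, 18]

The merge sort proceeds by recursively splitting the array and merging sorted halves.
After all merges, the sorted array is [14, 16, 17, 18].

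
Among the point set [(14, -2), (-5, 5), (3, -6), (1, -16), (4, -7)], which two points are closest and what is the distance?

Computing all pairwise distances among 5 points:

d((14, -2), (-5, 5)) = 20.2485
d((14, -2), (3, -6)) = 11.7047
d((14, -2), (1, -16)) = 19.105
d((14, -2), (4, -7)) = 11.1803
d((-5, 5), (3, -6)) = 13.6015
d((-5, 5), (1, -16)) = 21.8403
d((-5, 5), (4, -7)) = 15.0
d((3, -6), (1, -16)) = 10.198
d((3, -6), (4, -7)) = 1.4142 <-- minimum
d((1, -16), (4, -7)) = 9.4868

Closest pair: (3, -6) and (4, -7) with distance 1.4142

The closest pair is (3, -6) and (4, -7) with Euclidean distance 1.4142. For 5 points, brute-force pairwise comparison is shown above. For large n, the divide-and-conquer algorithm (sort by x, recurse on halves, check the dividing strip) achieves O(n log n).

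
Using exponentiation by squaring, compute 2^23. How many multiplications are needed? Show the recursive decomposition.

Computing 2^23 by squaring (build up from 2^1; each line after the first costs one multiplication):

2^1 = 2
2^2 = (2^1)^2 = 2^2 = 4
2^4 = (2^2)^2 = 4^2 = 16
2^5 = 2 * 2^4 = 2 * 16 = 32
2^10 = (2^5)^2 = 32^2 = 1024
2^11 = 2 * 2^10 = 2 * 1024 = 2048
2^22 = (2^11)^2 = 2048^2 = 4194304
2^23 = 2 * 2^22 = 2 * 4194304 = 8388608

Result: 8388608
Multiplications needed: 7 (7 lines after 2^1)

2^23 = 8388608. Using exponentiation by squaring, this requires 7 multiplications. The key idea: if the exponent is even, square the half-power; if odd, multiply by the base once.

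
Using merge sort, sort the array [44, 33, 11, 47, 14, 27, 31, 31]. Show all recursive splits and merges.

Merge sort trace:

Split: [44, 33, 11, 47, 14, 27, 31, 31] -> [44, 33, 11, 47] and [14, 27, 31, 31]
  Split: [44, 33, 11, 47] -> [44, 33] and [11, 47]
    Split: [44, 33] -> [44] and [33]
    Merge: [44] + [33] -> [33, 44]
    Split: [11, 47] -> [11] and [47]
    Merge: [11] + [47] -> [11, 47]
  Merge: [33, 44] + [11, 47] -> [11, 33, 44, 47]
  Split: [14, 27, 31, 31] -> [14, 27] and [31, 31]
    Split: [14, 27] -> [14] and [27]
    Merge: [14] + [27] -> [14, 27]
    Split: [31, 31] -> [31] and [31]
    Merge: [31] + [31] -> [31, 31]
  Merge: [14, 27] + [31, 31] -> [14, 27, 31, 31]
Merge: [11, 33, 44, 47] + [14, 27, 31, 31] -> [11, 14, 27, 31, 31, 33, 44, 47]

Final sorted array: [11, 14, 27, 31, 31, 33, 44, 47]

The merge sort proceeds by recursively splitting the array and merging sorted halves.
After all merges, the sorted array is [11, 14, 27, 31, 31, 33, 44, 47].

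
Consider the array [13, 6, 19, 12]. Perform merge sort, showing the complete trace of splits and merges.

Merge sort trace:

Split: [13, 6, 19, 12] -> [13, 6] and [19, 12]
  Split: [13, 6] -> [13] and [6]
  Merge: [13] + [6] -> [6, 13]
  Split: [19, 12] -> [19] and [12]
  Merge: [19] + [12] -> [12, 19]
Merge: [6, 13] + [12, 19] -> [6, 12, 13, 19]

Final sorted array: [6, 12, 13, 19]

The merge sort proceeds by recursively splitting the array and merging sorted halves.
After all merges, the sorted array is [6, 12, 13, 19].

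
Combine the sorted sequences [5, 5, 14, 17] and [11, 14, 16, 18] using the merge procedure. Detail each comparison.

Merging process:

Compare 5 vs 11: take 5 from left. Merged: [5]
Compare 5 vs 11: take 5 from left. Merged: [5, 5]
Compare 14 vs 11: take 11 from right. Merged: [5, 5, 11]
Compare 14 vs 14: take 14 from left. Merged: [5, 5, 11, 14]
Compare 17 vs 14: take 14 from right. Merged: [5, 5, 11, 14, 14]
Compare 17 vs 16: take 16 from right. Merged: [5, 5, 11, 14, 14, 16]
Compare 17 vs 18: take 17 from left. Merged: [5, 5, 11, 14, 14, 16, 17]
Append remaining from right: [18]. Merged: [5, 5, 11, 14, 14, 16, 17, 18]

Final merged array: [5, 5, 11, 14, 14, 16, 17, 18]
Total comparisons: 7

The merged array is [5, 5, 11, 14, 14, 16, 17, 18], requiring 7 comparisons. The merge step runs in O(n) time where n is the total number of elements.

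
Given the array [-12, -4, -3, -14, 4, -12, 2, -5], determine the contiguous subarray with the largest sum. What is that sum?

Using Kadane's algorithm on [-12, -4, -3, -14, 4, -12, 2, -5]:

Scanning through the array:
Position 1 (value -4): max_ending_here = -4, max_so_far = -4
Position 2 (value -3): max_ending_here = -3, max_so_far = -3
Position 3 (value -14): max_ending_here = -14, max_so_far = -3
Position 4 (value 4): max_ending_here = 4, max_so_far = 4
Position 5 (value -12): max_ending_here = -8, max_so_far = 4
Position 6 (value 2): max_ending_here = 2, max_so_far = 4
Position 7 (value -5): max_ending_here = -3, max_so_far = 4

Maximum subarray: [4]
Maximum sum: 4

The maximum subarray is [4] with sum 4. This subarray runs from index 4 to index 4.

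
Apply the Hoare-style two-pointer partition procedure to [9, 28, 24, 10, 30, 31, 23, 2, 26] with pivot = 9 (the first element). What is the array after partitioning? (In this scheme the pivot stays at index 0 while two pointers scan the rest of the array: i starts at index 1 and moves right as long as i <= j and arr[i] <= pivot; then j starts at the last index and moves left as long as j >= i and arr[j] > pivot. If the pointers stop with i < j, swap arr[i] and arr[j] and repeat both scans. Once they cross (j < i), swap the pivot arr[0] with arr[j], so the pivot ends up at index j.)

Hoare-style two-pointer partition with pivot = 9:

Initial array: [9, 28, 24, 10, 30, 31, 23, 2, 26]

Pointers start at i = 1, j = 8.
i stops at index 1 (arr[1]=28 > 9), j stops at index 7 (arr[7]=2 <= 9): swap arr[1] and arr[7], array becomes [9, 2, 24, 10, 30, 31, 23, 28, 26]
i ends at 2, j ends at 1: the pointers have crossed (j < i), so scanning stops.

Swap pivot arr[0] with arr[1] to place pivot at position 1: [2, 9, 24, 10, 30, 31, 23, 28, 26]
Pivot position: 1

After partitioning with pivot 9, the array becomes [2, 9, 24, 10, 30, 31, 23, 28, 26]. The pivot is placed at index 1. All elements to the left of the pivot are <= 9, and all elements to the right are > 9.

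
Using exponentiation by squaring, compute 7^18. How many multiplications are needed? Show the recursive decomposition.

Computing 7^18 by squaring (build up from 7^1; each line after the first costs one multiplication):

7^1 = 7
7^2 = (7^1)^2 = 7^2 = 49
7^4 = (7^2)^2 = 49^2 = 2401
7^8 = (7^4)^2 = 2401^2 = 5764801
7^9 = 7 * 7^8 = 7 * 5764801 = 40353607
7^18 = (7^9)^2 = 40353607^2 = 1628413597910449

Result: 1628413597910449
Multiplications needed: 5 (5 lines after 7^1)

7^18 = 1628413597910449. Using exponentiation by squaring, this requires 5 multiplications. The key idea: if the exponent is even, square the half-power; if odd, multiply by the base once.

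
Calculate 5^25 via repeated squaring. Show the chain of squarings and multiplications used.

Computing 5^25 by squaring (build up from 5^1; each line after the first costs one multiplication):

5^1 = 5
5^2 = (5^1)^2 = 5^2 = 25
5^3 = 5 * 5^2 = 5 * 25 = 125
5^6 = (5^3)^2 = 125^2 = 15625
5^12 = (5^6)^2 = 15625^2 = 244140625
5^24 = (5^12)^2 = 244140625^2 = 59604644775390625
5^25 = 5 * 5^24 = 5 * 59604644775390625 = 298023223876953125

Result: 298023223876953125
Multiplications needed: 6 (6 lines after 5^1)

5^25 = 298023223876953125. Using exponentiation by squaring, this requires 6 multiplications. The key idea: if the exponent is even, square the half-power; if odd, multiply by the base once.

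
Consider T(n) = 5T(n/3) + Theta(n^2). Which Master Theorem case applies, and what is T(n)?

Master Theorem for T(n) = 5T(n/3) + O(n^2):

a = 5, b = 3, c = 2
log_b(a) = log_3(5) = 1.4650

Case 3: c = 2 > log_3(5) = 1.4650
T(n) = O(n^2) = O(n^2)

For T(n) = 5T(n/3) + O(n^2): log_3(5) = 1.4650. This is Case 3 of the Master Theorem (c > log_b(a), work dominated by root), giving O(n^2).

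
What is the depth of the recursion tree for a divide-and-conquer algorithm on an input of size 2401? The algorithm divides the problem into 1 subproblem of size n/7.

For divide and conquer with division factor 7:

Problem sizes at each level:
Level 0: 2401
Level 1: 343
Level 2: 49
Level 3: 7
Level 4: 1

The root is level 0 and the size-1 base case is level 4 (the tree spans levels 0 through 4, i.e. 5 levels counting the root), so the depth is the number of divisions: log_7(2401) = 4

The recursion tree depth is log_7(2401) = 4. At each level, the problem size is divided by 7, so it takes 4 divisions to reduce to a base case of size 1. The algorithm makes 1 recursive call at each level.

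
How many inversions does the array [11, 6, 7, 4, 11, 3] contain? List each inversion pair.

Finding inversions in [11, 6, 7, 4, 11, 3]:

(0, 1): arr[0]=11 > arr[1]=6
(0, 2): arr[0]=11 > arr[2]=7
(0, 3): arr[0]=11 > arr[3]=4
(0, 5): arr[0]=11 > arr[5]=3
(1, 3): arr[1]=6 > arr[3]=4
(1, 5): arr[1]=6 > arr[5]=3
(2, 3): arr[2]=7 > arr[3]=4
(2, 5): arr[2]=7 > arr[5]=3
(3, 5): arr[3]=4 > arr[5]=3
(4, 5): arr[4]=11 > arr[5]=3

Total inversions: 10

The array has 10 inversion(s): (0,1), (0,2), (0,3), (0,5), (1,3), (1,5), (2,3), (2,5), (3,5), (4,5). Each pair (i,j) satisfies i < j and arr[i] > arr[j].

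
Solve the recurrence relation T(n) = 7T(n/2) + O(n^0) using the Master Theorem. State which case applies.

Master Theorem for T(n) = 7T(n/2) + O(n^0):

a = 7, b = 2, c = 0
log_b(a) = log_2(7) = 2.8074

Case 1: c = 0 < log_2(7) = 2.8074
T(n) = O(n^(log_2 7))

For T(n) = 7T(n/2) + O(n^0): log_2(7) = 2.8074. This is Case 1 of the Master Theorem (c < log_b(a), work dominated by leaves), giving O(n^(log_2 7)).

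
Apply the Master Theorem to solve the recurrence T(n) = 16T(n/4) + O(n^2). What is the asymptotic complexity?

Master Theorem for T(n) = 16T(n/4) + O(n^2):

a = 16, b = 4, c = 2
log_b(a) = log_4(16) = 2.0000

Case 2: c = 2 = log_4(16) = 2.0000
T(n) = O(n^2 log n) = O(n^2 log n)

For T(n) = 16T(n/4) + O(n^2): log_4(16) = 2.0000. This is Case 2 of the Master Theorem (c = log_b(a), equal work at all levels), giving O(n^2 log n).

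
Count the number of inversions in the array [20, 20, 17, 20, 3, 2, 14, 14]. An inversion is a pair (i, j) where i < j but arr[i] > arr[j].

Finding inversions in [20, 20, 17, 20, 3, 2, 14, 14]:

(0, 2): arr[0]=20 > arr[2]=17
(0, 4): arr[0]=20 > arr[4]=3
(0, 5): arr[0]=20 > arr[5]=2
(0, 6): arr[0]=20 > arr[6]=14
(0, 7): arr[0]=20 > arr[7]=14
(1, 2): arr[1]=20 > arr[2]=17
(1, 4): arr[1]=20 > arr[4]=3
(1, 5): arr[1]=20 > arr[5]=2
(1, 6): arr[1]=20 > arr[6]=14
(1, 7): arr[1]=20 > arr[7]=14
(2, 4): arr[2]=17 > arr[4]=3
(2, 5): arr[2]=17 > arr[5]=2
(2, 6): arr[2]=17 > arr[6]=14
(2, 7): arr[2]=17 > arr[7]=14
(3, 4): arr[3]=20 > arr[4]=3
(3, 5): arr[3]=20 > arr[5]=2
(3, 6): arr[3]=20 > arr[6]=14
(3, 7): arr[3]=20 > arr[7]=14
(4, 5): arr[4]=3 > arr[5]=2

Total inversions: 19

The array has 19 inversion(s): (0,2), (0,4), (0,5), (0,6), (0,7), (1,2), (1,4), (1,5), (1,6), (1,7), (2,4), (2,5), (2,6), (2,7), (3,4), (3,5), (3,6), (3,7), (4,5). Each pair (i,j) satisfies i < j and arr[i] > arr[j].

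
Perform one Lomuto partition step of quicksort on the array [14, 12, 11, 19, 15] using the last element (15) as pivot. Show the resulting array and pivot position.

Lomuto partition with pivot = 15:

Initial array: [14, 12, 11, 19, 15]

arr[0]=14 <= 15: swap with position 0, array becomes [14, 12, 11, 19, 15]
arr[1]=12 <= 15: swap with position 1, array becomes [14, 12, 11, 19, 15]
arr[2]=11 <= 15: swap with position 2, array becomes [14, 12, 11, 19, 15]
arr[3]=19 > 15: no swap

Place pivot at position 3: [14, 12, 11, 15, 19]
Pivot position: 3

After partitioning with pivot 15, the array becomes [14, 12, 11, 15, 19]. The pivot is placed at index 3. All elements to the left of the pivot are <= 15, and all elements to the right are > 15.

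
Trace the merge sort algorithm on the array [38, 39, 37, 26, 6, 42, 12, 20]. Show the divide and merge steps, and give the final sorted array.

Merge sort trace:

Split: [38, 39, 37, 26, 6, 42, 12, 20] -> [38, 39, 37, 26] and [6, 42, 12, 20]
  Split: [38, 39, 37, 26] -> [38, 39] and [37, 26]
    Split: [38, 39] -> [38] and [39]
    Merge: [38] + [39] -> [38, 39]
    Split: [37, 26] -> [37] and [26]
    Merge: [37] + [26] -> [26, 37]
  Merge: [38, 39] + [26, 37] -> [26, 37, 38, 39]
  Split: [6, 42, 12, 20] -> [6, 42] and [12, 20]
    Split: [6, 42] -> [6] and [42]
    Merge: [6] + [42] -> [6, 42]
    Split: [12, 20] -> [12] and [20]
    Merge: [12] + [20] -> [12, 20]
  Merge: [6, 42] + [12, 20] -> [6, 12, 20, 42]
Merge: [26, 37, 38, 39] + [6, 12, 20, 42] -> [6, 12, 20, 26, 37, 38, 39, 42]

Final sorted array: [6, 12, 20, 26, 37, 38, 39, 42]

The merge sort proceeds by recursively splitting the array and merging sorted halves.
After all merges, the sorted array is [6, 12, 20, 26, 37, 38, 39, 42].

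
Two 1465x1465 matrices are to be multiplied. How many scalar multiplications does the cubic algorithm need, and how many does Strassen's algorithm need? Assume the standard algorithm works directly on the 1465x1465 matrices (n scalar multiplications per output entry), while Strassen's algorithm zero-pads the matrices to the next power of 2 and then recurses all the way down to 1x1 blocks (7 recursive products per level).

Matrix multiplication for 1465x1465 matrices:

Strassen's algorithm requires power-of-2 dimensions. Pad 1465x1465 to 2048x2048 (next power of 2).

Standard algorithm: 1465^3 = 3144219625 multiplications
Strassen's algorithm: 7^(log2(2048)) = 7^11 = 1977326743 multiplications
Savings: 3144219625 - 1977326743 = 1166892882 multiplications

Standard: 3144219625 multiplications (1465^3). Strassen: 1977326743 multiplications (7^11, after padding to 2048x2048). Strassen reduces 8 recursive multiplications to 7 at each level.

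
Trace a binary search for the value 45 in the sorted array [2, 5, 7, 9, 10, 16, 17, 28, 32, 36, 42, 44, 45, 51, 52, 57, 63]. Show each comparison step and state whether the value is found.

Binary search for 45 in [2, 5, 7, 9, 10, 16, 17, 28, 32, 36, 42, 44, 45, 51, 52, 57, 63]:

lo=0, hi=16, mid=8, arr[mid]=32 -> 32 < 45, search right half
lo=9, hi=16, mid=12, arr[mid]=45 -> Found target at index 12!

Binary search finds 45 at index 12 after 2 comparisons. The search repeatedly halves the search space by comparing with the middle element.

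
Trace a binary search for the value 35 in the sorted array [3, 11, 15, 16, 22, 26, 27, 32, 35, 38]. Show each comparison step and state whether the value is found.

Binary search for 35 in [3, 11, 15, 16, 22, 26, 27, 32, 35, 38]:

lo=0, hi=9, mid=4, arr[mid]=22 -> 22 < 35, search right half
lo=5, hi=9, mid=7, arr[mid]=32 -> 32 < 35, search right half
lo=8, hi=9, mid=8, arr[mid]=35 -> Found target at index 8!

Binary search finds 35 at index 8 after 3 comparisons. The search repeatedly halves the search space by comparing with the middle element.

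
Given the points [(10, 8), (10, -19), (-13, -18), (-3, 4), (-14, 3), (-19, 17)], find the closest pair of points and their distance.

Computing all pairwise distances among 6 points:

d((10, 8), (10, -19)) = 27.0
d((10, 8), (-13, -18)) = 34.7131
d((10, 8), (-3, 4)) = 13.6015
d((10, 8), (-14, 3)) = 24.5153
d((10, 8), (-19, 17)) = 30.3645
d((10, -19), (-13, -18)) = 23.0217
d((10, -19), (-3, 4)) = 26.4197
d((10, -19), (-14, 3)) = 32.5576
d((10, -19), (-19, 17)) = 46.2277
d((-13, -18), (-3, 4)) = 24.1661
d((-13, -18), (-14, 3)) = 21.0238
d((-13, -18), (-19, 17)) = 35.5106
d((-3, 4), (-14, 3)) = 11.0454 <-- minimum
d((-3, 4), (-19, 17)) = 20.6155
d((-14, 3), (-19, 17)) = 14.8661

Closest pair: (-3, 4) and (-14, 3) with distance 11.0454

The closest pair is (-3, 4) and (-14, 3) with Euclidean distance 11.0454. For 6 points, brute-force pairwise comparison is shown above. For large n, the divide-and-conquer algorithm (sort by x, recurse on halves, check the dividing strip) achieves O(n log n).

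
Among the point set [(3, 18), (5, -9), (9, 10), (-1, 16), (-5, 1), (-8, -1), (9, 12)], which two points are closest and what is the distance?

Computing all pairwise distances among 7 points:

d((3, 18), (5, -9)) = 27.074
d((3, 18), (9, 10)) = 10.0
d((3, 18), (-1, 16)) = 4.4721
d((3, 18), (-5, 1)) = 18.7883
d((3, 18), (-8, -1)) = 21.9545
d((3, 18), (9, 12)) = 8.4853
d((5, -9), (9, 10)) = 19.4165
d((5, -9), (-1, 16)) = 25.7099
d((5, -9), (-5, 1)) = 14.1421
d((5, -9), (-8, -1)) = 15.2643
d((5, -9), (9, 12)) = 21.3776
d((9, 10), (-1, 16)) = 11.6619
d((9, 10), (-5, 1)) = 16.6433
d((9, 10), (-8, -1)) = 20.2485
d((9, 10), (9, 12)) = 2.0 <-- minimum
d((-1, 16), (-5, 1)) = 15.5242
d((-1, 16), (-8, -1)) = 18.3848
d((-1, 16), (9, 12)) = 10.7703
d((-5, 1), (-8, -1)) = 3.6056
d((-5, 1), (9, 12)) = 17.8045
d((-8, -1), (9, 12)) = 21.4009

Closest pair: (9, 10) and (9, 12) with distance 2.0

The closest pair is (9, 10) and (9, 12) with Euclidean distance 2.0. For 7 points, brute-force pairwise comparison is shown above. For large n, the divide-and-conquer algorithm (sort by x, recurse on halves, check the dividing strip) achieves O(n log n).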